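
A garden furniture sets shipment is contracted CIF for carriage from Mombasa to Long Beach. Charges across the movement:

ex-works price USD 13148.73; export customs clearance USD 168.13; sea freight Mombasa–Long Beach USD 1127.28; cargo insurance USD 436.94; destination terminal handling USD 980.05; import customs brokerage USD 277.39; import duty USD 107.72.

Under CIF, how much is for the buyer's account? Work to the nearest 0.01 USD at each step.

Buyer's account: USD 1365.16

CIF: the seller pays costs through ocean freight and marine insurance to the destination port.
Seller's account: goods 13148.73 + export clearance 168.13 + freight 1127.28 + insurance 436.94 = 14881.08
Buyer's account: destination terminal 980.05 + brokerage 277.39 + duty 107.72 = 1365.16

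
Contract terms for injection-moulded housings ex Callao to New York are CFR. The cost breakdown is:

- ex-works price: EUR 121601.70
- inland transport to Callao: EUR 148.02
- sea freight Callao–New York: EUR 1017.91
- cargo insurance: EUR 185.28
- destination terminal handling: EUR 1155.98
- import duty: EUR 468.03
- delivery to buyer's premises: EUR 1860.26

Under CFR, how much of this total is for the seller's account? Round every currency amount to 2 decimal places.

CFR: the seller pays costs through ocean freight to the destination port, but not insurance.
Seller's account: goods 121601.70 + inland to port 148.02 + freight 1017.91 = 122767.63
Buyer's account: insurance 185.28 + destination terminal 1155.98 + duty 468.03 + delivery 1860.26 = 3669.55

Seller's account: EUR 122767.63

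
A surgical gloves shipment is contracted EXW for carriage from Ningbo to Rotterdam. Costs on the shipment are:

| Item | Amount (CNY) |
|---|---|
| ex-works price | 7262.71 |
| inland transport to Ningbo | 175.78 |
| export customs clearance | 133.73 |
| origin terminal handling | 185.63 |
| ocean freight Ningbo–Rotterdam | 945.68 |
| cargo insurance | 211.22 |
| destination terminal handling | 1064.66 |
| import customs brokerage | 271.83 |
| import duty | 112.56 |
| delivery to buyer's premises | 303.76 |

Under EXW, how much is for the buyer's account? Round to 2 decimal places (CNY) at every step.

EXW: the seller makes goods available at their premises; the buyer bears all onward costs.
Seller's account: goods 7262.71 = 7262.71
Buyer's account: inland to port 175.78 + export clearance 133.73 + origin terminal 185.63 + freight 945.68 + insurance 211.22 + destination terminal 1064.66 + brokerage 271.83 + duty 112.56 + delivery 303.76 = 3404.85

Buyer's account: CNY 3404.85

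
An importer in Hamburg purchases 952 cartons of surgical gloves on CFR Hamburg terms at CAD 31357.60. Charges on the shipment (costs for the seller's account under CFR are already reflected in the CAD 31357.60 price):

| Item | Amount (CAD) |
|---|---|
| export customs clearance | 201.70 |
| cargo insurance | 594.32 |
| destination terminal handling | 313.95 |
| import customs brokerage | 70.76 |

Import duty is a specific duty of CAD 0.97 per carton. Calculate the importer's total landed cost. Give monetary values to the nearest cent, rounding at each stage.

CFR: the seller pays costs through ocean freight to the destination port, but not insurance.
Already in the invoice (seller's account under CFR): export clearance — exclude.
CIF value = CFR price + insurance = 31357.60 + 594.32 = 31951.92
Import duty = 952 × 0.97 = 923.44
Buyer bears: insurance 594.32 + destination terminal 313.95 + brokerage 70.76 + duty 923.44 = 1902.47
Landed cost = invoice 31357.60 + 1902.47 = 33260.07

Total landed cost: CAD 33260.07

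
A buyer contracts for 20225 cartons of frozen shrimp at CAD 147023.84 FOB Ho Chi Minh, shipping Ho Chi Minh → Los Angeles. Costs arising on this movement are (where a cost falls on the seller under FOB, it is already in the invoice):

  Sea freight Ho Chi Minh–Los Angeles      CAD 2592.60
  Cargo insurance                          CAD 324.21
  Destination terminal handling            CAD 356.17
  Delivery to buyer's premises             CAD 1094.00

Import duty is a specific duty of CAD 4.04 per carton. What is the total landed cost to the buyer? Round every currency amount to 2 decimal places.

Total landed cost: CAD 233099.82

FOB: the seller bears costs until goods are on board at the origin port; the buyer bears freight, insurance and all costs thereafter.
CIF value = FOB price + freight + insurance = 147023.84 + 2592.60 + 324.21 = 149940.65
Import duty = 20225 × 4.04 = 81709.00
Buyer bears: freight 2592.60 + insurance 324.21 + destination terminal 356.17 + delivery 1094.00 + duty 81709.00 = 86075.98
Landed cost = invoice 147023.84 + 86075.98 = 233099.82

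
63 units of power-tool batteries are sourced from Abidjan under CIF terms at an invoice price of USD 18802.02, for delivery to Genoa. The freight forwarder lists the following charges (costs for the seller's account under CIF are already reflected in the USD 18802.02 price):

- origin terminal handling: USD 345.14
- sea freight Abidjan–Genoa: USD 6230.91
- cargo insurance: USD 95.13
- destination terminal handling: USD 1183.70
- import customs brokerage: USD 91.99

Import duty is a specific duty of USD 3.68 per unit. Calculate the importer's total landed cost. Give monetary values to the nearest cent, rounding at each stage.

CIF: the seller pays costs through ocean freight and marine insurance to the destination port.
Already in the invoice (seller's account under CIF): origin terminal, freight, insurance — exclude.
The CIF price already equals the CIF value: 18802.02
Import duty = 63 × 3.68 = 231.84
Buyer bears: destination terminal 1183.70 + brokerage 91.99 + duty 231.84 = 1507.53
Landed cost = invoice 18802.02 + 1507.53 = 20309.55

Total landed cost: USD 20309.55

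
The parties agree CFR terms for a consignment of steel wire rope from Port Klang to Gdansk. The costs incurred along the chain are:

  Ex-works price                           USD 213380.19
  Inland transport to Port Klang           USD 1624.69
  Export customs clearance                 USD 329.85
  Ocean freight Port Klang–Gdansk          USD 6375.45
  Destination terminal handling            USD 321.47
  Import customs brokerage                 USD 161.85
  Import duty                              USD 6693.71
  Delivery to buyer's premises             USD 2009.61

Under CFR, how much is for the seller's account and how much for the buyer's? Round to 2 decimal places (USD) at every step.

CFR: the seller pays costs through ocean freight to the destination port, but not insurance.
Seller's account: goods 213380.19 + inland to port 1624.69 + export clearance 329.85 + freight 6375.45 = 221710.18
Buyer's account: destination terminal 321.47 + brokerage 161.85 + duty 6693.71 + delivery 2009.61 = 9186.64

Seller: USD 221710.18; buyer: USD 9186.64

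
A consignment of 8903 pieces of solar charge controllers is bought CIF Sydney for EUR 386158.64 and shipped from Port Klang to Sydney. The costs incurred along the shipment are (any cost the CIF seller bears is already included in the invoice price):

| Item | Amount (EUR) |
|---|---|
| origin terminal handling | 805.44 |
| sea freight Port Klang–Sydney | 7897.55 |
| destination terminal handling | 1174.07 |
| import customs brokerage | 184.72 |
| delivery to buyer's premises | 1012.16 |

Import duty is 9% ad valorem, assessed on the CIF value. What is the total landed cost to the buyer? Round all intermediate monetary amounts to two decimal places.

CIF: the seller pays costs through ocean freight and marine insurance to the destination port.
Already in the invoice (seller's account under CIF): origin terminal, freight — exclude.
The CIF price already equals the CIF value: 386158.64
Import duty = 386158.64 × 9% = 34754.28
Buyer bears: destination terminal 1174.07 + brokerage 184.72 + delivery 1012.16 + duty 34754.28 = 37125.23
Landed cost = invoice 386158.64 + 37125.23 = 423283.87

Total landed cost: EUR 423283.87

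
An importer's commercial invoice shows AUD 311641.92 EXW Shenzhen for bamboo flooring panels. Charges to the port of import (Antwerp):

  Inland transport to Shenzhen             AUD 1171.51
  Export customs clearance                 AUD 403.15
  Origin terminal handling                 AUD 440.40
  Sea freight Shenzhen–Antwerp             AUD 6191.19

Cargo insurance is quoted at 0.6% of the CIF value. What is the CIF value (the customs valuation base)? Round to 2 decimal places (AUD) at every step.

Let C be the CIF value. C = EXW price + pre-shipment costs + freight + 0.6% × C
C − 0.6% × C = 311641.92 + 1171.51 + 403.15 + 440.40 + 6191.19
0.994 × C = 319848.17
C = 319848.17 / 0.994 = 321778.84
Insurance premium = 0.6% × 321778.84 = 1930.67

CIF value: AUD 321778.84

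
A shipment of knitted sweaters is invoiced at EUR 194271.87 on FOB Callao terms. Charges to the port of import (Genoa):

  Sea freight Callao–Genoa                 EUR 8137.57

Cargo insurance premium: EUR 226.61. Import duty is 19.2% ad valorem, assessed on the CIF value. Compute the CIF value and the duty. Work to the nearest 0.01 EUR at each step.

CIF value: EUR 202636.05; import duty: EUR 38906.12

CIF = FOB price + freight + insurance
CIF = 194271.87 + 8137.57 + 226.61 = 202636.05
Import duty = 202636.05 × 19.2% = 38906.12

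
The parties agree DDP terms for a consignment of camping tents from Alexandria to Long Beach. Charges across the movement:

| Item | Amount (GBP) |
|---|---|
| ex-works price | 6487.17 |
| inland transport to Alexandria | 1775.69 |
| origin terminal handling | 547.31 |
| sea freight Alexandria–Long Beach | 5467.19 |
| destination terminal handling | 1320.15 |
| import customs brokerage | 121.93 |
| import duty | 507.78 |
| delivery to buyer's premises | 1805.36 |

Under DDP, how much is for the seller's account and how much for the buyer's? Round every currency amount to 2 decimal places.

Seller: GBP 18032.58; buyer: GBP 0.00

DDP: the seller bears all costs including import duty.
Seller's account: goods 6487.17 + inland to port 1775.69 + origin terminal 547.31 + freight 5467.19 + destination terminal 1320.15 + brokerage 121.93 + duty 507.78 + delivery 1805.36 = 18032.58
Buyer's account: 0.00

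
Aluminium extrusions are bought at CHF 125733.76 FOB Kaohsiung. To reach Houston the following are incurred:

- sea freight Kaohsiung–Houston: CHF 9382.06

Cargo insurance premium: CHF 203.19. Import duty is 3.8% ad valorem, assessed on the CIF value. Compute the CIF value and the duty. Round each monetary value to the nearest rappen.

CIF = FOB price + freight + insurance
CIF = 125733.76 + 9382.06 + 203.19 = 135319.01
Import duty = 135319.01 × 3.8% = 5142.12

CIF value: CHF 135319.01; import duty: CHF 5142.12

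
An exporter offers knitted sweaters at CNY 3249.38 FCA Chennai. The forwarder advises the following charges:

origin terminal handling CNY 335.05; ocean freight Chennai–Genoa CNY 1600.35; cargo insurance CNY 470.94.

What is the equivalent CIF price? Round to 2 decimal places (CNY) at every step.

CIF price: CNY 5655.72

From FCA to CIF, the seller additionally bears: origin terminal, freight, insurance.
CIF price = 3249.38 + 335.05 + 1600.35 + 470.94 = 5655.72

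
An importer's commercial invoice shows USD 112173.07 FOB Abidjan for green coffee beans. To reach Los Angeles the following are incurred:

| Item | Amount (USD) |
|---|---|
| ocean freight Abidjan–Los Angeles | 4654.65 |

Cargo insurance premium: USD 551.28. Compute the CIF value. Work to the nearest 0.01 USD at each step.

CIF = FOB price + freight + insurance
CIF = 112173.07 + 4654.65 + 551.28 = 117379.00

CIF value: USD 117379.00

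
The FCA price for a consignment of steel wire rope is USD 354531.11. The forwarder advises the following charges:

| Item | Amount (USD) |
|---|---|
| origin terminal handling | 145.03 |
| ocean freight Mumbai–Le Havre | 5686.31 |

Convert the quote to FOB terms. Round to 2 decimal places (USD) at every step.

Not relevant to the conversion: freight — on the buyer under both terms; not part of either seller's price.
From FCA to FOB, the seller additionally bears: origin terminal.
FOB price = 354531.11 + 145.03 = 354676.14

FOB price: USD 354676.14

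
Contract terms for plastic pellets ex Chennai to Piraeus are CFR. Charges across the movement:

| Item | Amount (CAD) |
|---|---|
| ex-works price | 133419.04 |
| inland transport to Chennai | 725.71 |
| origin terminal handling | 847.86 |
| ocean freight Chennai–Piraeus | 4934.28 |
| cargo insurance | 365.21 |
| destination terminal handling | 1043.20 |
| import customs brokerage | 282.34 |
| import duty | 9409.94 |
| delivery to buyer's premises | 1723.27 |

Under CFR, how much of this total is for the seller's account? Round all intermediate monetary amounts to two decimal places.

Seller's account: CAD 139926.89

CFR: the seller pays costs through ocean freight to the destination port, but not insurance.
Seller's account: goods 133419.04 + inland to port 725.71 + origin terminal 847.86 + freight 4934.28 = 139926.89
Buyer's account: insurance 365.21 + destination terminal 1043.20 + brokerage 282.34 + duty 9409.94 + delivery 1723.27 = 12823.96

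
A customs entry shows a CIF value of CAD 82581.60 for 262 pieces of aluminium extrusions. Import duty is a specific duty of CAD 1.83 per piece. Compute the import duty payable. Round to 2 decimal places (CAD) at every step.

Import duty: CAD 479.46

Import duty = 262 × 1.83 = 479.46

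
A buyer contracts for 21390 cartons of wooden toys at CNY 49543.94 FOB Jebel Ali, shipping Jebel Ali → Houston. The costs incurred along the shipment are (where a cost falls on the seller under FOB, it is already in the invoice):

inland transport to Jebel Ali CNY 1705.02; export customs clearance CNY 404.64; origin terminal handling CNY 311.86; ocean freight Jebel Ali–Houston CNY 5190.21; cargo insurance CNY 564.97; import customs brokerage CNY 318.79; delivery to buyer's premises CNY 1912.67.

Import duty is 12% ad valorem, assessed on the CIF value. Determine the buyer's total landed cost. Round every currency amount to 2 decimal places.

Total landed cost: CNY 64166.47

FOB: the seller bears costs until goods are on board at the origin port; the buyer bears freight, insurance and all costs thereafter.
Already in the invoice (seller's account under FOB): inland to port, export clearance, origin terminal — exclude.
CIF value = FOB price + freight + insurance = 49543.94 + 5190.21 + 564.97 = 55299.12
Import duty = 55299.12 × 12% = 6635.89
Buyer bears: freight 5190.21 + insurance 564.97 + brokerage 318.79 + delivery 1912.67 + duty 6635.89 = 14622.53
Landed cost = invoice 49543.94 + 14622.53 = 64166.47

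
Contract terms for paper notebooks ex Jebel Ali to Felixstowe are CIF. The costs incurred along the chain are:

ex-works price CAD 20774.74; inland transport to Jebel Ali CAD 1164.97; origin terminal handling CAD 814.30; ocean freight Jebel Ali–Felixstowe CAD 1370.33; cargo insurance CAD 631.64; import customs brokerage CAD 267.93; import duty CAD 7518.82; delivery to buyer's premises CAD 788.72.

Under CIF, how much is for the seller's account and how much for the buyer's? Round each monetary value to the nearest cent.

CIF: the seller pays costs through ocean freight and marine insurance to the destination port.
Seller's account: goods 20774.74 + inland to port 1164.97 + origin terminal 814.30 + freight 1370.33 + insurance 631.64 = 24755.98
Buyer's account: brokerage 267.93 + duty 7518.82 + delivery 788.72 = 8575.47

Seller: CAD 24755.98; buyer: CAD 8575.47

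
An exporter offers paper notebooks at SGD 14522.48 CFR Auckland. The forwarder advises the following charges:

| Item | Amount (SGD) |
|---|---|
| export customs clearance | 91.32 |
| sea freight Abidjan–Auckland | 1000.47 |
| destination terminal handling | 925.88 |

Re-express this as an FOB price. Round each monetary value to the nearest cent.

Not relevant to the conversion: export clearance — on the seller under both CFR and FOB; already in the CFR price and stays in the FOB price. destination terminal — on the buyer under both terms; not part of either seller's price.
From CFR to FOB, the seller no longer bears: freight.
FOB price = 14522.48 − 1000.47 = 13522.01

FOB price: SGD 13522.01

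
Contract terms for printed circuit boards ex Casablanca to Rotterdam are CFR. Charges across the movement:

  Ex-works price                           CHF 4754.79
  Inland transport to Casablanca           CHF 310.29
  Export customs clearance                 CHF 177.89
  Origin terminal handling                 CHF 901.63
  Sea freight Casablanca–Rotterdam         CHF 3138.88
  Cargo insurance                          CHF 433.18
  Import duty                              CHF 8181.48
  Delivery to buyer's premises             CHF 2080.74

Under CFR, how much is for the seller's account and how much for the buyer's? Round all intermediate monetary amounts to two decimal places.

Seller: CHF 9283.48; buyer: CHF 10695.40

CFR: the seller pays costs through ocean freight to the destination port, but not insurance.
Seller's account: goods 4754.79 + inland to port 310.29 + export clearance 177.89 + origin terminal 901.63 + freight 3138.88 = 9283.48
Buyer's account: insurance 433.18 + duty 8181.48 + delivery 2080.74 = 10695.40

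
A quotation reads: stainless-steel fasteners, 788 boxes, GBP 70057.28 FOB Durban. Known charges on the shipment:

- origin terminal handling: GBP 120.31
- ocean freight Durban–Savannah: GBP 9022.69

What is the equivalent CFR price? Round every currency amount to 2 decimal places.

CFR price: GBP 79079.97

Not relevant to the conversion: origin terminal — on the seller under both FOB and CFR; already in the FOB price and stays in the CFR price.
From FOB to CFR, the seller additionally bears: freight.
CFR price = 70057.28 + 9022.69 = 79079.97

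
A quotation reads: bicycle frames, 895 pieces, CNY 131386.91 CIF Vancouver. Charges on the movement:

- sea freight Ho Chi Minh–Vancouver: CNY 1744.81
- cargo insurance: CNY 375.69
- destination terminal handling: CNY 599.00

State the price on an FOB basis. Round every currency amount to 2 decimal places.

Not relevant to the conversion: destination terminal — on the buyer under both terms; not part of either seller's price.
From CIF to FOB, the seller no longer bears: freight, insurance.
FOB price = 131386.91 − 1744.81 − 375.69 = 129266.41

FOB price: CNY 129266.41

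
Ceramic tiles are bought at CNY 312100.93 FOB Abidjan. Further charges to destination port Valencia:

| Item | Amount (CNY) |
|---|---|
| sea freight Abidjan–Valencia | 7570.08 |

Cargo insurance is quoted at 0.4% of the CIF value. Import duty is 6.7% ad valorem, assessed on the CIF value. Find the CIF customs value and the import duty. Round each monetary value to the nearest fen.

Let C be the CIF value. C = FOB price + freight + 0.4% × C
C − 0.4% × C = 312100.93 + 7570.08
0.996 × C = 319671.01
C = 319671.01 / 0.996 = 320954.83
Insurance premium = 0.4% × 320954.83 = 1283.82
Import duty = 320954.83 × 6.7% = 21503.97

CIF value: CNY 320954.83; import duty: CNY 21503.97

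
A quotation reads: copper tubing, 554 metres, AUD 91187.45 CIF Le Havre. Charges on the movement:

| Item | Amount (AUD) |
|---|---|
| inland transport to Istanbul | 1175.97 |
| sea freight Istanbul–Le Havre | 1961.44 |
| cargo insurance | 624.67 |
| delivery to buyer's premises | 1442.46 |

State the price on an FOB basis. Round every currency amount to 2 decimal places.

Not relevant to the conversion: inland to port — on the seller under both CIF and FOB; already in the CIF price and stays in the FOB price. delivery — on the buyer under both terms; not part of either seller's price.
From CIF to FOB, the seller no longer bears: freight, insurance.
FOB price = 91187.45 − 1961.44 − 624.67 = 88601.34

FOB price: AUD 88601.34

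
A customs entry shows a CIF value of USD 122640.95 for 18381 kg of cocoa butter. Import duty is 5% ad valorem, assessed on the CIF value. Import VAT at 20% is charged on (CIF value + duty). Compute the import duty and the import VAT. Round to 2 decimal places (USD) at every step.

Import duty = 122640.95 × 5% = 6132.05
VAT base = CIF + duty = 122640.95 + 6132.05 = 128773.00
Import VAT = 128773.00 × 20% = 25754.60

Import duty: USD 6132.05; import VAT: USD 25754.60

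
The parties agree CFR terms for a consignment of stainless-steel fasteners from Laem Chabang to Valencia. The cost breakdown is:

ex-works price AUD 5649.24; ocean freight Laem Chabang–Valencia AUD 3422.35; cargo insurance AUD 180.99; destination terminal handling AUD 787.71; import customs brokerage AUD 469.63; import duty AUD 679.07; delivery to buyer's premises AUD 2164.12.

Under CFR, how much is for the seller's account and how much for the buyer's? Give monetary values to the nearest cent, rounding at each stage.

CFR: the seller pays costs through ocean freight to the destination port, but not insurance.
Seller's account: goods 5649.24 + freight 3422.35 = 9071.59
Buyer's account: insurance 180.99 + destination terminal 787.71 + brokerage 469.63 + duty 679.07 + delivery 2164.12 = 4281.52

Seller: AUD 9071.59; buyer: AUD 4281.52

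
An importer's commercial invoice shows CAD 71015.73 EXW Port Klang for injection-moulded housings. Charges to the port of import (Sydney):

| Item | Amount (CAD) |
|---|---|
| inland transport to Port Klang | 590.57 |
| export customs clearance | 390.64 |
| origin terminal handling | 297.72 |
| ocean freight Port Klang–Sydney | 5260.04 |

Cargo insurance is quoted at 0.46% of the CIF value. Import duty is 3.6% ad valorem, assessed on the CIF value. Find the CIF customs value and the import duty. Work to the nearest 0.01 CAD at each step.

CIF value: CAD 77913.10; import duty: CAD 2804.87

Let C be the CIF value. C = EXW price + pre-shipment costs + freight + 0.46% × C
C − 0.46% × C = 71015.73 + 590.57 + 390.64 + 297.72 + 5260.04
0.9954 × C = 77554.70
C = 77554.70 / 0.9954 = 77913.10
Insurance premium = 0.46% × 77913.10 = 358.40
Import duty = 77913.10 × 3.6% = 2804.87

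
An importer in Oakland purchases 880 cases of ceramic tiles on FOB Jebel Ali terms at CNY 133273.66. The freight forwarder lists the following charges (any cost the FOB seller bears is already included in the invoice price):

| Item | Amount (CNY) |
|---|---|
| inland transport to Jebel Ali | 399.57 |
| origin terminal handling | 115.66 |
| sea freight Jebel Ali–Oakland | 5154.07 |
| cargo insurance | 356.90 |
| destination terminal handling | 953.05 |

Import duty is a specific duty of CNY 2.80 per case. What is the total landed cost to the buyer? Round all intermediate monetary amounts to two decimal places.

Total landed cost: CNY 142201.68

FOB: the seller bears costs until goods are on board at the origin port; the buyer bears freight, insurance and all costs thereafter.
Already in the invoice (seller's account under FOB): inland to port, origin terminal — exclude.
CIF value = FOB price + freight + insurance = 133273.66 + 5154.07 + 356.90 = 138784.63
Import duty = 880 × 2.80 = 2464.00
Buyer bears: freight 5154.07 + insurance 356.90 + destination terminal 953.05 + duty 2464.00 = 8928.02
Landed cost = invoice 133273.66 + 8928.02 = 142201.68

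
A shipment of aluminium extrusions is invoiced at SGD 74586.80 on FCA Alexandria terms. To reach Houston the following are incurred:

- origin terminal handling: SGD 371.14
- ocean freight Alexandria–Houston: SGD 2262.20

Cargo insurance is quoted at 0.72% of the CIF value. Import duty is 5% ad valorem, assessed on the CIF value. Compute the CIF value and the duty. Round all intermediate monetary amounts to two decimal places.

Let C be the CIF value. C = FCA price + pre-shipment costs + freight + 0.72% × C
C − 0.72% × C = 74586.80 + 371.14 + 2262.20
0.9928 × C = 77220.14
C = 77220.14 / 0.9928 = 77780.16
Insurance premium = 0.72% × 77780.16 = 560.02
Import duty = 77780.16 × 5% = 3889.01

CIF value: SGD 77780.16; import duty: SGD 3889.01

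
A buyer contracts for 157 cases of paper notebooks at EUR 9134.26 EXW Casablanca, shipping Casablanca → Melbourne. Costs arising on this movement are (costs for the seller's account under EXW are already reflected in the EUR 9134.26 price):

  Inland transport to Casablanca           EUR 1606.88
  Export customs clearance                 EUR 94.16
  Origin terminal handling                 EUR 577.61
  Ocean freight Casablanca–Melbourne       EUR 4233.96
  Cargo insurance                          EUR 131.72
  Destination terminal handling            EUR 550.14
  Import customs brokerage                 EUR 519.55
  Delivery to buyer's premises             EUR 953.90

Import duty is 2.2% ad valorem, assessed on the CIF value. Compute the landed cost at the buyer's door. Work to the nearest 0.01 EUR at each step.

Total landed cost: EUR 18149.31

EXW: the seller makes goods available at their premises; the buyer bears all onward costs.
CIF value = EXW price + inland to port + export clearance + origin terminal + freight + insurance = 9134.26 + 1606.88 + 94.16 + 577.61 + 4233.96 + 131.72 = 15778.59
Import duty = 15778.59 × 2.2% = 347.13
Buyer bears: inland to port 1606.88 + export clearance 94.16 + origin terminal 577.61 + freight 4233.96 + insurance 131.72 + destination terminal 550.14 + brokerage 519.55 + delivery 953.90 + duty 347.13 = 9015.05
Landed cost = invoice 9134.26 + 9015.05 = 18149.31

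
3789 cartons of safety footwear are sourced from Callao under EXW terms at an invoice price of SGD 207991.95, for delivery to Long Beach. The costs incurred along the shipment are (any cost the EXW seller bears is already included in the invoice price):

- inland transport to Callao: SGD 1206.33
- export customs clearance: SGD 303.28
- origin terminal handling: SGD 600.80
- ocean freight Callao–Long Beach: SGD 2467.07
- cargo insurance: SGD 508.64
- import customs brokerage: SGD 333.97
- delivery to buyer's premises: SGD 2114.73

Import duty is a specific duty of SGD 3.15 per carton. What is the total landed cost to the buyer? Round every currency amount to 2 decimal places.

EXW: the seller makes goods available at their premises; the buyer bears all onward costs.
CIF value = EXW price + inland to port + export clearance + origin terminal + freight + insurance = 207991.95 + 1206.33 + 303.28 + 600.80 + 2467.07 + 508.64 = 213078.07
Import duty = 3789 × 3.15 = 11935.35
Buyer bears: inland to port 1206.33 + export clearance 303.28 + origin terminal 600.80 + freight 2467.07 + insurance 508.64 + brokerage 333.97 + delivery 2114.73 + duty 11935.35 = 19470.17
Landed cost = invoice 207991.95 + 19470.17 = 227462.12

Total landed cost: SGD 227462.12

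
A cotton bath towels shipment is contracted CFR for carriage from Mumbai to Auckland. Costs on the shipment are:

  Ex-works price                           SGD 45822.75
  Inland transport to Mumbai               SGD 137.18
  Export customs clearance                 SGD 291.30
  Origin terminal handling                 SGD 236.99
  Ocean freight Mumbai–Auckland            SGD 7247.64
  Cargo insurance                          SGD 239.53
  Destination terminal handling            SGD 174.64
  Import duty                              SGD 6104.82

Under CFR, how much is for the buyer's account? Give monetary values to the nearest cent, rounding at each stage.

CFR: the seller pays costs through ocean freight to the destination port, but not insurance.
Seller's account: goods 45822.75 + inland to port 137.18 + export clearance 291.30 + origin terminal 236.99 + freight 7247.64 = 53735.86
Buyer's account: insurance 239.53 + destination terminal 174.64 + duty 6104.82 = 6518.99

Buyer's account: SGD 6518.99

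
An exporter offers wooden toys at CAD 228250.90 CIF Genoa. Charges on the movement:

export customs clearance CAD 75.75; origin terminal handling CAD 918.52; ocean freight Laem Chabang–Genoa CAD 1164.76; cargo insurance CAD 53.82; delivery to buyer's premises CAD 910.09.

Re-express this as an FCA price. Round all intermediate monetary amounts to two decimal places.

FCA price: CAD 226113.80

Not relevant to the conversion: export clearance — on the seller under both CIF and FCA; already in the CIF price and stays in the FCA price. delivery — on the buyer under both terms; not part of either seller's price.
From CIF to FCA, the seller no longer bears: origin terminal, freight, insurance.
FCA price = 228250.90 − 918.52 − 1164.76 − 53.82 = 226113.80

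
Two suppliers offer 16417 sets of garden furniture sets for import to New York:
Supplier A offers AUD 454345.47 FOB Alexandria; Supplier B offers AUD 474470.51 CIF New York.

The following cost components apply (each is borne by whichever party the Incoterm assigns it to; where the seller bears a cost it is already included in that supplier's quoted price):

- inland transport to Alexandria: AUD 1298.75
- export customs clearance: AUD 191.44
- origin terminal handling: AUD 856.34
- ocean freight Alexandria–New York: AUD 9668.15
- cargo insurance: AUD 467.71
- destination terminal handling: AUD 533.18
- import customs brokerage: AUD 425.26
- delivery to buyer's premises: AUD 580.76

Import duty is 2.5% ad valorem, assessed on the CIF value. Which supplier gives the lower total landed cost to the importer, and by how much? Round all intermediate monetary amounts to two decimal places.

Supplier A is cheaper by AUD 10238.91

Supplier A (FOB):
CIF value = FOB price + freight + insurance = 454345.47 + 9668.15 + 467.71 = 464481.33
Import duty = 464481.33 × 2.5% = 11612.03
Buyer bears (A): 9668.15 + 467.71 + 533.18 + 425.26 + 580.76 = 11675.06
Landed cost (A) = invoice 454345.47 + 11675.06 + duty 11612.03 = 477632.56
Supplier B (CIF):
The CIF price already equals the CIF value: 474470.51
Import duty = 474470.51 × 2.5% = 11861.76
Buyer bears (B): 533.18 + 425.26 + 580.76 = 1539.20
Landed cost (B) = invoice 474470.51 + 1539.20 + duty 11861.76 = 487871.47
Difference = |477632.56 − 487871.47| = 10238.91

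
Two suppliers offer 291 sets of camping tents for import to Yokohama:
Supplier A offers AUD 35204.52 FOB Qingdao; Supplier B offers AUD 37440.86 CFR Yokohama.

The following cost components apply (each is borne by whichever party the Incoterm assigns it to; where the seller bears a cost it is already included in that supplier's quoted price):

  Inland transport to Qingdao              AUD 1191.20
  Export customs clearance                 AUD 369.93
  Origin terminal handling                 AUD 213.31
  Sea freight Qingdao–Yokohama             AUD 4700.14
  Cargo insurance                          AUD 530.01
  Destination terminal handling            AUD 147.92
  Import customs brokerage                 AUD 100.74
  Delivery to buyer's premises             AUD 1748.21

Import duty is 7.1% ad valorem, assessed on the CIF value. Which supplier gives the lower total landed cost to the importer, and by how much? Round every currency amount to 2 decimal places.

Supplier B is cheaper by AUD 2638.73

Supplier A (FOB):
CIF value = FOB price + freight + insurance = 35204.52 + 4700.14 + 530.01 = 40434.67
Import duty = 40434.67 × 7.1% = 2870.86
Buyer bears (A): 4700.14 + 530.01 + 147.92 + 100.74 + 1748.21 = 7227.02
Landed cost (A) = invoice 35204.52 + 7227.02 + duty 2870.86 = 45302.40
Supplier B (CFR):
CIF value = CFR price + insurance = 37440.86 + 530.01 = 37970.87
Import duty = 37970.87 × 7.1% = 2695.93
Buyer bears (B): 530.01 + 147.92 + 100.74 + 1748.21 = 2526.88
Landed cost (B) = invoice 37440.86 + 2526.88 + duty 2695.93 = 42663.67
Difference = |45302.40 − 42663.67| = 2638.73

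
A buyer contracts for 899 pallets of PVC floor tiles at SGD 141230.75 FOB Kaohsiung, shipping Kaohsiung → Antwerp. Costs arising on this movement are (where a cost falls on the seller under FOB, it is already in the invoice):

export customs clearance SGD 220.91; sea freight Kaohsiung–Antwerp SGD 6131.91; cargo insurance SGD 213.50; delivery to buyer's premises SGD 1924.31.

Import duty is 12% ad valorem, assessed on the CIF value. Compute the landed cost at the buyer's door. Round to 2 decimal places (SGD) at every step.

Total landed cost: SGD 167209.61

FOB: the seller bears costs until goods are on board at the origin port; the buyer bears freight, insurance and all costs thereafter.
Already in the invoice (seller's account under FOB): export clearance — exclude.
CIF value = FOB price + freight + insurance = 141230.75 + 6131.91 + 213.50 = 147576.16
Import duty = 147576.16 × 12% = 17709.14
Buyer bears: freight 6131.91 + insurance 213.50 + delivery 1924.31 + duty 17709.14 = 25978.86
Landed cost = invoice 141230.75 + 25978.86 = 167209.61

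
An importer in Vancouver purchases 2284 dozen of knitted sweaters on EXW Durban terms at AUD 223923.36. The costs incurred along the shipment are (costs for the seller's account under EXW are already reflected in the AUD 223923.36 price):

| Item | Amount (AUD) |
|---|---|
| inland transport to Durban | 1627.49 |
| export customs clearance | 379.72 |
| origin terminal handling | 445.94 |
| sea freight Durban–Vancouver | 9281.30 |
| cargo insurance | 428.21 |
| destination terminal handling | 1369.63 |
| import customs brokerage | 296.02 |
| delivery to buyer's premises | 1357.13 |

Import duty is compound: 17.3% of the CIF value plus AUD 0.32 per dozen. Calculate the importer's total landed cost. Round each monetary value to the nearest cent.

EXW: the seller makes goods available at their premises; the buyer bears all onward costs.
CIF value = EXW price + inland to port + export clearance + origin terminal + freight + insurance = 223923.36 + 1627.49 + 379.72 + 445.94 + 9281.30 + 428.21 = 236086.02
Ad valorem component: 236086.02 × 17.3% = 40842.88
Specific component: 2284 × 0.32 = 730.88
Import duty = 40842.88 + 730.88 = 41573.76
Buyer bears: inland to port 1627.49 + export clearance 379.72 + origin terminal 445.94 + freight 9281.30 + insurance 428.21 + destination terminal 1369.63 + brokerage 296.02 + delivery 1357.13 + duty 41573.76 = 56759.20
Landed cost = invoice 223923.36 + 56759.20 = 280682.56

Total landed cost: AUD 280682.56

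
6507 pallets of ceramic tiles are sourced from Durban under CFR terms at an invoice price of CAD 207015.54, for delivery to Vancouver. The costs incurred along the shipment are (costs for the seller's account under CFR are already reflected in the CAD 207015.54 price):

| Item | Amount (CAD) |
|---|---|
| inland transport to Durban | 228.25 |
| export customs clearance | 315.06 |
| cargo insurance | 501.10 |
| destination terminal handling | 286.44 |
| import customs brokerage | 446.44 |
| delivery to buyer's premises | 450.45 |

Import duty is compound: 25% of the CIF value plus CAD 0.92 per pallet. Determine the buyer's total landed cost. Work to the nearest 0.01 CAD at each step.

CFR: the seller pays costs through ocean freight to the destination port, but not insurance.
Already in the invoice (seller's account under CFR): inland to port, export clearance — exclude.
CIF value = CFR price + insurance = 207015.54 + 501.10 = 207516.64
Ad valorem component: 207516.64 × 25% = 51879.16
Specific component: 6507 × 0.92 = 5986.44
Import duty = 51879.16 + 5986.44 = 57865.60
Buyer bears: insurance 501.10 + destination terminal 286.44 + brokerage 446.44 + delivery 450.45 + duty 57865.60 = 59550.03
Landed cost = invoice 207015.54 + 59550.03 = 266565.57

Total landed cost: CAD 266565.57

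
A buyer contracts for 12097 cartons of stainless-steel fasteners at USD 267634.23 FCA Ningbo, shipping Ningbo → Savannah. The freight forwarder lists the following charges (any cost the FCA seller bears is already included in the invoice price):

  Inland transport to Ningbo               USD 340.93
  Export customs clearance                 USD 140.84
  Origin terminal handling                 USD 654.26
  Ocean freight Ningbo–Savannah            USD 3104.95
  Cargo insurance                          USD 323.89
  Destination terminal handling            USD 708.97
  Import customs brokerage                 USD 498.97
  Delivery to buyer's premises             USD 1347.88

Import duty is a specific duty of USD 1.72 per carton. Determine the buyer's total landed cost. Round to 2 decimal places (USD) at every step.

FCA: the seller delivers export-cleared goods to the carrier; the buyer bears costs from that point.
Already in the invoice (seller's account under FCA): inland to port, export clearance — exclude.
CIF value = FCA price + origin terminal + freight + insurance = 267634.23 + 654.26 + 3104.95 + 323.89 = 271717.33
Import duty = 12097 × 1.72 = 20806.84
Buyer bears: origin terminal 654.26 + freight 3104.95 + insurance 323.89 + destination terminal 708.97 + brokerage 498.97 + delivery 1347.88 + duty 20806.84 = 27445.76
Landed cost = invoice 267634.23 + 27445.76 = 295079.99

Total landed cost: USD 295079.99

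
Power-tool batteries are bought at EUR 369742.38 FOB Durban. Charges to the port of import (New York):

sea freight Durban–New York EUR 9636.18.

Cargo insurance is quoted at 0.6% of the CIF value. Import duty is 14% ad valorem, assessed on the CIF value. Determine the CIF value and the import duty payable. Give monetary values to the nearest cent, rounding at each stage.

CIF value: EUR 381668.57; import duty: EUR 53433.60

Let C be the CIF value. C = FOB price + freight + 0.6% × C
C − 0.6% × C = 369742.38 + 9636.18
0.994 × C = 379378.56
C = 379378.56 / 0.994 = 381668.57
Insurance premium = 0.6% × 381668.57 = 2290.01
Import duty = 381668.57 × 14% = 53433.60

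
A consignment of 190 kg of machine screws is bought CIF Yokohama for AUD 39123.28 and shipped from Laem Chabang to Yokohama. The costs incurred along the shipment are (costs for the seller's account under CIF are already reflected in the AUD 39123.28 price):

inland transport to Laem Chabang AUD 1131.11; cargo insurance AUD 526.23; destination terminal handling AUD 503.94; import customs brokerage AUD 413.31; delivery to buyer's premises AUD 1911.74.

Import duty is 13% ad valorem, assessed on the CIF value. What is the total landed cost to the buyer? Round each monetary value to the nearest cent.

Total landed cost: AUD 47038.30

CIF: the seller pays costs through ocean freight and marine insurance to the destination port.
Already in the invoice (seller's account under CIF): inland to port, insurance — exclude.
The CIF price already equals the CIF value: 39123.28
Import duty = 39123.28 × 13% = 5086.03
Buyer bears: destination terminal 503.94 + brokerage 413.31 + delivery 1911.74 + duty 5086.03 = 7915.02
Landed cost = invoice 39123.28 + 7915.02 = 47038.30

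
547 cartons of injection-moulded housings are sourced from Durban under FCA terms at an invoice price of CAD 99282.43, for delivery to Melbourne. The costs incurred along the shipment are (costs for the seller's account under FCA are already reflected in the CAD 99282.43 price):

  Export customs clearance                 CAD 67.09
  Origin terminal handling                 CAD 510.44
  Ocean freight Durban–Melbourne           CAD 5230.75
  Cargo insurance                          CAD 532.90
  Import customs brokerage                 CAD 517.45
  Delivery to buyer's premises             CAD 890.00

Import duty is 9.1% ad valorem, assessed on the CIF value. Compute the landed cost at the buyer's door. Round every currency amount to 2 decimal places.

FCA: the seller delivers export-cleared goods to the carrier; the buyer bears costs from that point.
Already in the invoice (seller's account under FCA): export clearance — exclude.
CIF value = FCA price + origin terminal + freight + insurance = 99282.43 + 510.44 + 5230.75 + 532.90 = 105556.52
Import duty = 105556.52 × 9.1% = 9605.64
Buyer bears: origin terminal 510.44 + freight 5230.75 + insurance 532.90 + brokerage 517.45 + delivery 890.00 + duty 9605.64 = 17287.18
Landed cost = invoice 99282.43 + 17287.18 = 116569.61

Total landed cost: CAD 116569.61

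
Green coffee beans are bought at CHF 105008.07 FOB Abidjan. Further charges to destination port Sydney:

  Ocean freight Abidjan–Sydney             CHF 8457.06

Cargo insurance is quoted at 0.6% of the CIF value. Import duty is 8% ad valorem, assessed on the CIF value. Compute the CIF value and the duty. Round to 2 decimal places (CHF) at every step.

Let C be the CIF value. C = FOB price + freight + 0.6% × C
C − 0.6% × C = 105008.07 + 8457.06
0.994 × C = 113465.13
C = 113465.13 / 0.994 = 114150.03
Insurance premium = 0.6% × 114150.03 = 684.90
Import duty = 114150.03 × 8% = 9132.00

CIF value: CHF 114150.03; import duty: CHF 9132.00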